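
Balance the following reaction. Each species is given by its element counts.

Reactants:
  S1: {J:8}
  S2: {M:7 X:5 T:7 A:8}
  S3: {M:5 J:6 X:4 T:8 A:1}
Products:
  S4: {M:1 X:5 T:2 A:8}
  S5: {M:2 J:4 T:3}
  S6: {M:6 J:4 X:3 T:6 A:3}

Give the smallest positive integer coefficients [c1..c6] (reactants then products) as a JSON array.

M: 3·0+5·7+2·5 = 45 | 3·1+3·2+6·6 = 45
J: 3·8+5·0+2·6 = 36 | 3·0+3·4+6·4 = 36
X: 3·0+5·5+2·4 = 33 | 3·5+3·0+6·3 = 33
T: 3·0+5·7+2·8 = 51 | 3·2+3·3+6·6 = 51
A: 3·0+5·8+2·1 = 42 | 3·8+3·0+6·3 = 42
gcd(3,5,2,3,3,6) = 1

Coefficients: [3, 5, 2, 3, 3, 6]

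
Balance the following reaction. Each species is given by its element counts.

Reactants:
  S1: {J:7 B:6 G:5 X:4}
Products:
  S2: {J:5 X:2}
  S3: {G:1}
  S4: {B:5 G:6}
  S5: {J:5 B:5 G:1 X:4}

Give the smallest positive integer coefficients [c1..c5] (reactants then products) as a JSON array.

Coefficients: [5, 4, 4, 3, 3]

J: 5·7 = 35 | 4·5+4·0+3·0+3·5 = 35
B: 5·6 = 30 | 4·0+4·0+3·5+3·5 = 30
G: 5·5 = 25 | 4·0+4·1+3·6+3·1 = 25
X: 5·4 = 20 | 4·2+4·0+3·0+3·4 = 20
gcd(5,4,4,3,3) = 1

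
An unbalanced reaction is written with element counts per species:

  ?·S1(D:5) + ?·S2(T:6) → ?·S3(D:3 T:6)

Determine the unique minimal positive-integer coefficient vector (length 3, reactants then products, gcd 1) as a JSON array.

Coefficients: [3, 5, 5]

D: 3·5+5·0 = 15 | 5·3 = 15
T: 3·0+5·6 = 30 | 5·6 = 30
gcd(3,5,5) = 1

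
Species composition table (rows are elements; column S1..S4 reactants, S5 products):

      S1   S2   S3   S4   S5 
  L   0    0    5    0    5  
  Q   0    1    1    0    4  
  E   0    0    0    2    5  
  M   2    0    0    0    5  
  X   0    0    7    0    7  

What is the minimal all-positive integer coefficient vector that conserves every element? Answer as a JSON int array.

Coefficients: [5, 6, 2, 5, 2]

L: 5·0+6·0+2·5+5·0 = 10 | 2·5 = 10
Q: 5·0+6·1+2·1+5·0 = 8 | 2·4 = 8
E: 5·0+6·0+2·0+5·2 = 10 | 2·5 = 10
M: 5·2+6·0+2·0+5·0 = 10 | 2·5 = 10
X: 5·0+6·0+2·7+5·0 = 14 | 2·7 = 14
gcd(5,6,2,5,2) = 1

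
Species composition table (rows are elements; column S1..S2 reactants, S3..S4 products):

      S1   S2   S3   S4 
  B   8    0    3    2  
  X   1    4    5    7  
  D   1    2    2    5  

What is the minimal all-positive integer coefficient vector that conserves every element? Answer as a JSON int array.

B: 1·8+4·0 = 8 | 2·3+1·2 = 8
X: 1·1+4·4 = 17 | 2·5+1·7 = 17
D: 1·1+4·2 = 9 | 2·2+1·5 = 9
gcd(1,4,2,1) = 1

Coefficients: [1, 4, 2, 1]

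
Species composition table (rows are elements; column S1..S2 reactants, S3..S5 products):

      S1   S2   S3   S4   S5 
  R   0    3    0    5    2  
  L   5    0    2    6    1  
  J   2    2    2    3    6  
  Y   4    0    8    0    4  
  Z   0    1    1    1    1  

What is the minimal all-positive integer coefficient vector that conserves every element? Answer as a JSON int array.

Coefficients: [3, 4, 1, 2, 1]

R: 3·0+4·3 = 12 | 1·0+2·5+1·2 = 12
L: 3·5+4·0 = 15 | 1·2+2·6+1·1 = 15
J: 3·2+4·2 = 14 | 1·2+2·3+1·6 = 14
Y: 3·4+4·0 = 12 | 1·8+2·0+1·4 = 12
Z: 3·0+4·1 = 4 | 1·1+2·1+1·1 = 4
gcd(3,4,1,2,1) = 1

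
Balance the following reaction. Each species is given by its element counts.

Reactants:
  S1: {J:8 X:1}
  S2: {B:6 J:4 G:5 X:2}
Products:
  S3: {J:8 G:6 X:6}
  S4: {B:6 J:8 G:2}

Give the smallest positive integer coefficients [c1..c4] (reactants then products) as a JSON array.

Coefficients: [2, 2, 1, 2]

B: 2·0+2·6 = 12 | 1·0+2·6 = 12
J: 2·8+2·4 = 24 | 1·8+2·8 = 24
G: 2·0+2·5 = 10 | 1·6+2·2 = 10
X: 2·1+2·2 = 6 | 1·6+2·0 = 6
gcd(2,2,1,2) = 1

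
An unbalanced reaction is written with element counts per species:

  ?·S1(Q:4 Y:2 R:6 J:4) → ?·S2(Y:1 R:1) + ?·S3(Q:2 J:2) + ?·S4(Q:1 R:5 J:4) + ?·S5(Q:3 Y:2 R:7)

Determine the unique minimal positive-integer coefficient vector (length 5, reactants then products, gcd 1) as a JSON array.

Coefficients: [5, 6, 6, 2, 2]

Q: 5·4 = 20 | 6·0+6·2+2·1+2·3 = 20
Y: 5·2 = 10 | 6·1+6·0+2·0+2·2 = 10
R: 5·6 = 30 | 6·1+6·0+2·5+2·7 = 30
J: 5·4 = 20 | 6·0+6·2+2·4+2·0 = 20
gcd(5,6,6,2,2) = 1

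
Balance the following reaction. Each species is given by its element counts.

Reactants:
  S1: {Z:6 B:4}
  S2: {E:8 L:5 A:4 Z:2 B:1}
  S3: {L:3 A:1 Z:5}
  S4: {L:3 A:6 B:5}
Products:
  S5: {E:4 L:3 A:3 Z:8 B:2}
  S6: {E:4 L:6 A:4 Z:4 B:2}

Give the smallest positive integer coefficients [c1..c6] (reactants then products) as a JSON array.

E: 1·0+3·8+4·0+1·0 = 24 | 2·4+4·4 = 24
L: 1·0+3·5+4·3+1·3 = 30 | 2·3+4·6 = 30
A: 1·0+3·4+4·1+1·6 = 22 | 2·3+4·4 = 22
Z: 1·6+3·2+4·5+1·0 = 32 | 2·8+4·4 = 32
B: 1·4+3·1+4·0+1·5 = 12 | 2·2+4·2 = 12
gcd(1,3,4,1,2,4) = 1

Coefficients: [1, 3, 4, 1, 2, 4]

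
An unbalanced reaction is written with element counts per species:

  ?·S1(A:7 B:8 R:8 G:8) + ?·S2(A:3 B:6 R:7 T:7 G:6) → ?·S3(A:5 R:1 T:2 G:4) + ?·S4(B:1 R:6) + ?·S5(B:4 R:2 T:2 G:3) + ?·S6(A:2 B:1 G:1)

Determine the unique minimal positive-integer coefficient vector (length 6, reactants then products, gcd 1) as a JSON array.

A: 2·7+2·3 = 20 | 2·5+3·0+5·0+5·2 = 20
B: 2·8+2·6 = 28 | 2·0+3·1+5·4+5·1 = 28
R: 2·8+2·7 = 30 | 2·1+3·6+5·2+5·0 = 30
T: 2·0+2·7 = 14 | 2·2+3·0+5·2+5·0 = 14
G: 2·8+2·6 = 28 | 2·4+3·0+5·3+5·1 = 28
gcd(2,2,2,3,5,5) = 1

Coefficients: [2, 2, 2, 3, 5, 5]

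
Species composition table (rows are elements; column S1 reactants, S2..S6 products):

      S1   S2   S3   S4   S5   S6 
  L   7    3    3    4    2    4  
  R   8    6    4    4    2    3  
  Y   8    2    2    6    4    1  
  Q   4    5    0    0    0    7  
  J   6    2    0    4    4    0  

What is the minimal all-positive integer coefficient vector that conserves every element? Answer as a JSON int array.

L: 6·7 = 42 | 2·3+2·3+3·4+5·2+2·4 = 42
R: 6·8 = 48 | 2·6+2·4+3·4+5·2+2·3 = 48
Y: 6·8 = 48 | 2·2+2·2+3·6+5·4+2·1 = 48
Q: 6·4 = 24 | 2·5+2·0+3·0+5·0+2·7 = 24
J: 6·6 = 36 | 2·2+2·0+3·4+5·4+2·0 = 36
gcd(6,2,2,3,5,2) = 1

Coefficients: [6, 2, 2, 3, 5, 2]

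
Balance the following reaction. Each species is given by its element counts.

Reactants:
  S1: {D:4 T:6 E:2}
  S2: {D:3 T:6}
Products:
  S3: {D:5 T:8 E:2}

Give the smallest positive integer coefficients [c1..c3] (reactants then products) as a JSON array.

Coefficients: [3, 1, 3]

D: 3·4+1·3 = 15 | 3·5 = 15
T: 3·6+1·6 = 24 | 3·8 = 24
E: 3·2+1·0 = 6 | 3·2 = 6
gcd(3,1,3) = 1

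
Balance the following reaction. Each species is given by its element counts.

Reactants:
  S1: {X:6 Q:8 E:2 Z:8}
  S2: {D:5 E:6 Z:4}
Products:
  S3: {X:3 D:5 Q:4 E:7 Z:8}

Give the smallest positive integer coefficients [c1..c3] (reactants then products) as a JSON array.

Coefficients: [1, 2, 2]

X: 1·6+2·0 = 6 | 2·3 = 6
D: 1·0+2·5 = 10 | 2·5 = 10
Q: 1·8+2·0 = 8 | 2·4 = 8
E: 1·2+2·6 = 14 | 2·7 = 14
Z: 1·8+2·4 = 16 | 2·8 = 16
gcd(1,2,2) = 1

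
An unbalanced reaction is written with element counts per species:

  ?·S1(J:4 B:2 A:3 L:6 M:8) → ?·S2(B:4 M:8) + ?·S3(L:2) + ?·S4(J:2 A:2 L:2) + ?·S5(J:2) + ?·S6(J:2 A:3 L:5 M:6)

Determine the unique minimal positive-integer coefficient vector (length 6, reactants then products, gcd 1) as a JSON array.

Coefficients: [6, 3, 5, 3, 5, 4]

J: 6·4 = 24 | 3·0+5·0+3·2+5·2+4·2 = 24
B: 6·2 = 12 | 3·4+5·0+3·0+5·0+4·0 = 12
A: 6·3 = 18 | 3·0+5·0+3·2+5·0+4·3 = 18
L: 6·6 = 36 | 3·0+5·2+3·2+5·0+4·5 = 36
M: 6·8 = 48 | 3·8+5·0+3·0+5·0+4·6 = 48
gcd(6,3,5,3,5,4) = 1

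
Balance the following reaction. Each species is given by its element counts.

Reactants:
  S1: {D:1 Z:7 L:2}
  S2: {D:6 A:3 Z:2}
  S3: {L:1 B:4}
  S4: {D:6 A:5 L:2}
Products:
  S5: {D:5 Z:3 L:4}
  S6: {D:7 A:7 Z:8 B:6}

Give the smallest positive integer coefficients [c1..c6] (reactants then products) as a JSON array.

D: 5·1+6·6+6·0+2·6 = 53 | 5·5+4·7 = 53
A: 5·0+6·3+6·0+2·5 = 28 | 5·0+4·7 = 28
Z: 5·7+6·2+6·0+2·0 = 47 | 5·3+4·8 = 47
L: 5·2+6·0+6·1+2·2 = 20 | 5·4+4·0 = 20
B: 5·0+6·0+6·4+2·0 = 24 | 5·0+4·6 = 24
gcd(5,6,6,2,5,4) = 1

Coefficients: [5, 6, 6, 2, 5, 4]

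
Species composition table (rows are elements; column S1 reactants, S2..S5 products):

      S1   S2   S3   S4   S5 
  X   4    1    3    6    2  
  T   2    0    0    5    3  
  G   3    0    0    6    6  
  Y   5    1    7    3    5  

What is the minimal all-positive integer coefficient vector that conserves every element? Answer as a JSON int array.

Coefficients: [4, 5, 1, 1, 1]

X: 4·4 = 16 | 5·1+1·3+1·6+1·2 = 16
T: 4·2 = 8 | 5·0+1·0+1·5+1·3 = 8
G: 4·3 = 12 | 5·0+1·0+1·6+1·6 = 12
Y: 4·5 = 20 | 5·1+1·7+1·3+1·5 = 20
gcd(4,5,1,1,1) = 1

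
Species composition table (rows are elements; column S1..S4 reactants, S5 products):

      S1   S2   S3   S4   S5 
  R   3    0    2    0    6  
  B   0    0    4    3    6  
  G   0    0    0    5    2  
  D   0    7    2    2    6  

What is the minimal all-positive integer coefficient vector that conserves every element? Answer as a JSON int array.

R: 6·3+2·0+6·2+2·0 = 30 | 5·6 = 30
B: 6·0+2·0+6·4+2·3 = 30 | 5·6 = 30
G: 6·0+2·0+6·0+2·5 = 10 | 5·2 = 10
D: 6·0+2·7+6·2+2·2 = 30 | 5·6 = 30
gcd(6,2,6,2,5) = 1

Coefficients: [6, 2, 6, 2, 5]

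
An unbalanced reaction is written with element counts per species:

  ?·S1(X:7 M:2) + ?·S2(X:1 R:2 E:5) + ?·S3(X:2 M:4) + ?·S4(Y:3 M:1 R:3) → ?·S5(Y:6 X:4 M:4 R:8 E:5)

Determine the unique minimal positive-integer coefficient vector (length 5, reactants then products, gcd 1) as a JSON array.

Y: 1·0+3·0+1·0+6·3 = 18 | 3·6 = 18
X: 1·7+3·1+1·2+6·0 = 12 | 3·4 = 12
M: 1·2+3·0+1·4+6·1 = 12 | 3·4 = 12
R: 1·0+3·2+1·0+6·3 = 24 | 3·8 = 24
E: 1·0+3·5+1·0+6·0 = 15 | 3·5 = 15
gcd(1,3,1,6,3) = 1

Coefficients: [1, 3, 1, 6, 3]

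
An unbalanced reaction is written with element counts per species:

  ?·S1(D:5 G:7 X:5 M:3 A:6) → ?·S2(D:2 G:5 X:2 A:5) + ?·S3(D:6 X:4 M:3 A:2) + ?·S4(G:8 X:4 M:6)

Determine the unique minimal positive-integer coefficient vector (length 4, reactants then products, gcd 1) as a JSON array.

Coefficients: [4, 4, 2, 1]

D: 4·5 = 20 | 4·2+2·6+1·0 = 20
G: 4·7 = 28 | 4·5+2·0+1·8 = 28
X: 4·5 = 20 | 4·2+2·4+1·4 = 20
M: 4·3 = 12 | 4·0+2·3+1·6 = 12
A: 4·6 = 24 | 4·5+2·2+1·0 = 24
gcd(4,4,2,1) = 1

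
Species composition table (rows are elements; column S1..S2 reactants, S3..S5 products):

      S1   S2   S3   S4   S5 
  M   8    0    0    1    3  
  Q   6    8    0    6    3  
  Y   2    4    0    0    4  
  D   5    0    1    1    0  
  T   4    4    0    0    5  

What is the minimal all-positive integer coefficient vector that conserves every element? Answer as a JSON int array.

Coefficients: [2, 3, 6, 4, 4]

M: 2·8+3·0 = 16 | 6·0+4·1+4·3 = 16
Q: 2·6+3·8 = 36 | 6·0+4·6+4·3 = 36
Y: 2·2+3·4 = 16 | 6·0+4·0+4·4 = 16
D: 2·5+3·0 = 10 | 6·1+4·1+4·0 = 10
T: 2·4+3·4 = 20 | 6·0+4·0+4·5 = 20
gcd(2,3,6,4,4) = 1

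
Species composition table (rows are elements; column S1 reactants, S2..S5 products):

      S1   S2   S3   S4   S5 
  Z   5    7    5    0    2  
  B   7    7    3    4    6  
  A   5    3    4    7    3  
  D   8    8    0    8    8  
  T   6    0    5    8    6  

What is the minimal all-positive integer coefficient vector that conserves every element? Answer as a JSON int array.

Coefficients: [6, 2, 2, 1, 3]

Z: 6·5 = 30 | 2·7+2·5+1·0+3·2 = 30
B: 6·7 = 42 | 2·7+2·3+1·4+3·6 = 42
A: 6·5 = 30 | 2·3+2·4+1·7+3·3 = 30
D: 6·8 = 48 | 2·8+2·0+1·8+3·8 = 48
T: 6·6 = 36 | 2·0+2·5+1·8+3·6 = 36
gcd(6,2,2,1,3) = 1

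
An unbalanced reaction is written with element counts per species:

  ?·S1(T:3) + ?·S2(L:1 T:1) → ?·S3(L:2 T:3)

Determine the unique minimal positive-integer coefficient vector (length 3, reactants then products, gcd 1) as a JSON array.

Coefficients: [1, 6, 3]

L: 1·0+6·1 = 6 | 3·2 = 6
T: 1·3+6·1 = 9 | 3·3 = 9
gcd(1,6,3) = 1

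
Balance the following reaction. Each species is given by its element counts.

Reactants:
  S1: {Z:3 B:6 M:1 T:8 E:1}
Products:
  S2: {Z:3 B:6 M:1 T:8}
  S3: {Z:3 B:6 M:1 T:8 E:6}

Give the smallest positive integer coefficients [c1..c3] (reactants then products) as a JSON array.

Coefficients: [6, 5, 1]

Z: 6·3 = 18 | 5·3+1·3 = 18
B: 6·6 = 36 | 5·6+1·6 = 36
M: 6·1 = 6 | 5·1+1·1 = 6
T: 6·8 = 48 | 5·8+1·8 = 48
E: 6·1 = 6 | 5·0+1·6 = 6
gcd(6,5,1) = 1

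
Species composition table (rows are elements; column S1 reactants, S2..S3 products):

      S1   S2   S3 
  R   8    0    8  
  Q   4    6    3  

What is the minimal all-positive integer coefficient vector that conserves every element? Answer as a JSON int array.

R: 6·8 = 48 | 1·0+6·8 = 48
Q: 6·4 = 24 | 1·6+6·3 = 24
gcd(6,1,6) = 1

Coefficients: [6, 1, 6]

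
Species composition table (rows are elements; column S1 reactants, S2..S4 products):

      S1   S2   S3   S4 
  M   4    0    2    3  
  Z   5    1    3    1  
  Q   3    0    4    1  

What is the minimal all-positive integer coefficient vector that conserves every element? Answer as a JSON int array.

Coefficients: [2, 5, 1, 2]

M: 2·4 = 8 | 5·0+1·2+2·3 = 8
Z: 2·5 = 10 | 5·1+1·3+2·1 = 10
Q: 2·3 = 6 | 5·0+1·4+2·1 = 6
gcd(2,5,1,2) = 1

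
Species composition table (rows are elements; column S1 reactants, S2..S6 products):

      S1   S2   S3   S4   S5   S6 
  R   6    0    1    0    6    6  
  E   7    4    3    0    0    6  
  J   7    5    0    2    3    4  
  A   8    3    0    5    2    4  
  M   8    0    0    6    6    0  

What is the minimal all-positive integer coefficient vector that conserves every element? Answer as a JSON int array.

Coefficients: [6, 3, 6, 5, 3, 2]

R: 6·6 = 36 | 3·0+6·1+5·0+3·6+2·6 = 36
E: 6·7 = 42 | 3·4+6·3+5·0+3·0+2·6 = 42
J: 6·7 = 42 | 3·5+6·0+5·2+3·3+2·4 = 42
A: 6·8 = 48 | 3·3+6·0+5·5+3·2+2·4 = 48
M: 6·8 = 48 | 3·0+6·0+5·6+3·6+2·0 = 48
gcd(6,3,6,5,3,2) = 1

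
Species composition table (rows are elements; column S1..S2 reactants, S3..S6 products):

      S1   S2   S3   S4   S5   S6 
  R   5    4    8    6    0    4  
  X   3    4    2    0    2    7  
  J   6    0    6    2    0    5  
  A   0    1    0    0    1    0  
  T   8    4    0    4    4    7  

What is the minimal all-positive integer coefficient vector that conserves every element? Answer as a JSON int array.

R: 6·5+6·4 = 54 | 1·8+5·6+6·0+4·4 = 54
X: 6·3+6·4 = 42 | 1·2+5·0+6·2+4·7 = 42
J: 6·6+6·0 = 36 | 1·6+5·2+6·0+4·5 = 36
A: 6·0+6·1 = 6 | 1·0+5·0+6·1+4·0 = 6
T: 6·8+6·4 = 72 | 1·0+5·4+6·4+4·7 = 72
gcd(6,6,1,5,6,4) = 1

Coefficients: [6, 6, 1, 5, 6, 4]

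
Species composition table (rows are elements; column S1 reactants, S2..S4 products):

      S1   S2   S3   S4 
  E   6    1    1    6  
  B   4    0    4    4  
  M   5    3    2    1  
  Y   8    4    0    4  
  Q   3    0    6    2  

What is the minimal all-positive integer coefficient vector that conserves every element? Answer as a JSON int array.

E: 4·6 = 24 | 5·1+1·1+3·6 = 24
B: 4·4 = 16 | 5·0+1·4+3·4 = 16
M: 4·5 = 20 | 5·3+1·2+3·1 = 20
Y: 4·8 = 32 | 5·4+1·0+3·4 = 32
Q: 4·3 = 12 | 5·0+1·6+3·2 = 12
gcd(4,5,1,3) = 1

Coefficients: [4, 5, 1, 3]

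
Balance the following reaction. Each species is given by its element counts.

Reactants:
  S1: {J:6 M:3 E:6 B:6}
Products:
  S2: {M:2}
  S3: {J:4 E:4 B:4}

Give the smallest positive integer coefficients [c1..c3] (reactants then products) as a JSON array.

J: 2·6 = 12 | 3·0+3·4 = 12
M: 2·3 = 6 | 3·2+3·0 = 6
E: 2·6 = 12 | 3·0+3·4 = 12
B: 2·6 = 12 | 3·0+3·4 = 12
gcd(2,3,3) = 1

Coefficients: [2, 3, 3]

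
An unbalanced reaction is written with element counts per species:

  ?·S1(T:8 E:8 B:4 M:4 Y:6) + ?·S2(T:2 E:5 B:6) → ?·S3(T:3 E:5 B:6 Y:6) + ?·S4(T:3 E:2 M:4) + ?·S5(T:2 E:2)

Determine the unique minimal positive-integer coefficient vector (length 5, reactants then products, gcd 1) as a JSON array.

T: 3·8+1·2 = 26 | 3·3+3·3+4·2 = 26
E: 3·8+1·5 = 29 | 3·5+3·2+4·2 = 29
B: 3·4+1·6 = 18 | 3·6+3·0+4·0 = 18
M: 3·4+1·0 = 12 | 3·0+3·4+4·0 = 12
Y: 3·6+1·0 = 18 | 3·6+3·0+4·0 = 18
gcd(3,1,3,3,4) = 1

Coefficients: [3, 1, 3, 3, 4]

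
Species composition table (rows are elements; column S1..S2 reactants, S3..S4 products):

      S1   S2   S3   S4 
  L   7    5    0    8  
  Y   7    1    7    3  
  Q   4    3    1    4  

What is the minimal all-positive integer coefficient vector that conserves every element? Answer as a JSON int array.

Coefficients: [5, 1, 3, 5]

L: 5·7+1·5 = 40 | 3·0+5·8 = 40
Y: 5·7+1·1 = 36 | 3·7+5·3 = 36
Q: 5·4+1·3 = 23 | 3·1+5·4 = 23
gcd(5,1,3,5) = 1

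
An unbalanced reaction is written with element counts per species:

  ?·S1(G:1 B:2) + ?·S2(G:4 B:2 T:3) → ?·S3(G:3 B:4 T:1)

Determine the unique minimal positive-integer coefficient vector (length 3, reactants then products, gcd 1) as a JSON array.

G: 5·1+1·4 = 9 | 3·3 = 9
B: 5·2+1·2 = 12 | 3·4 = 12
T: 5·0+1·3 = 3 | 3·1 = 3
gcd(5,1,3) = 1

Coefficients: [5, 1, 3]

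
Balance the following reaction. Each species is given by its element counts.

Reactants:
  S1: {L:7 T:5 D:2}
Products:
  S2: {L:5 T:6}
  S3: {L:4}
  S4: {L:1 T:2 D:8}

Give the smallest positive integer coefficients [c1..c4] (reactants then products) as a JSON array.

L: 4·7 = 28 | 3·5+3·4+1·1 = 28
T: 4·5 = 20 | 3·6+3·0+1·2 = 20
D: 4·2 = 8 | 3·0+3·0+1·8 = 8
gcd(4,3,3,1) = 1

Coefficients: [4, 3, 3, 1]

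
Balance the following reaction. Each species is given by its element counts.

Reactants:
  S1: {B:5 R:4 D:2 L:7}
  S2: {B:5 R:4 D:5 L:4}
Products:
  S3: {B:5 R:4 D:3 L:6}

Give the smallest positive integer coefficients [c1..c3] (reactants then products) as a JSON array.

Coefficients: [2, 1, 3]

B: 2·5+1·5 = 15 | 3·5 = 15
R: 2·4+1·4 = 12 | 3·4 = 12
D: 2·2+1·5 = 9 | 3·3 = 9
L: 2·7+1·4 = 18 | 3·6 = 18
gcd(2,1,3) = 1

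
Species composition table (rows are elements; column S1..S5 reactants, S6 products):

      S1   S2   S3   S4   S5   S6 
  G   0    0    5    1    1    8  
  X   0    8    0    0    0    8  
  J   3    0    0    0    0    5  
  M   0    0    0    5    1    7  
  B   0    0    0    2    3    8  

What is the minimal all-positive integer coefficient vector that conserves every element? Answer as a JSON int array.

G: 5·0+3·0+3·5+3·1+6·1 = 24 | 3·8 = 24
X: 5·0+3·8+3·0+3·0+6·0 = 24 | 3·8 = 24
J: 5·3+3·0+3·0+3·0+6·0 = 15 | 3·5 = 15
M: 5·0+3·0+3·0+3·5+6·1 = 21 | 3·7 = 21
B: 5·0+3·0+3·0+3·2+6·3 = 24 | 3·8 = 24
gcd(5,3,3,3,6,3) = 1

Coefficients: [5, 3, 3, 3, 6, 3]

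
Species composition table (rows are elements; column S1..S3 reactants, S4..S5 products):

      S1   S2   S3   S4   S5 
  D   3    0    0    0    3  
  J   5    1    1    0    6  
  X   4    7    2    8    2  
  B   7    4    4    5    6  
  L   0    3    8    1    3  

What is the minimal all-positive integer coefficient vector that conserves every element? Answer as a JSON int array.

D: 5·3+4·0+1·0 = 15 | 5·0+5·3 = 15
J: 5·5+4·1+1·1 = 30 | 5·0+5·6 = 30
X: 5·4+4·7+1·2 = 50 | 5·8+5·2 = 50
B: 5·7+4·4+1·4 = 55 | 5·5+5·6 = 55
L: 5·0+4·3+1·8 = 20 | 5·1+5·3 = 20
gcd(5,4,1,5,5) = 1

Coefficients: [5, 4, 1, 5, 5]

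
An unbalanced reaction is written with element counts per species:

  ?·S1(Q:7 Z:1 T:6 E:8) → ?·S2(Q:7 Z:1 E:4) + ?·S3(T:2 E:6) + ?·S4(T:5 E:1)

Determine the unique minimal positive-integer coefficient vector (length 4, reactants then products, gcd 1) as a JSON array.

Q: 2·7 = 14 | 2·7+1·0+2·0 = 14
Z: 2·1 = 2 | 2·1+1·0+2·0 = 2
T: 2·6 = 12 | 2·0+1·2+2·5 = 12
E: 2·8 = 16 | 2·4+1·6+2·1 = 16
gcd(2,2,1,2) = 1

Coefficients: [2, 2, 1, 2]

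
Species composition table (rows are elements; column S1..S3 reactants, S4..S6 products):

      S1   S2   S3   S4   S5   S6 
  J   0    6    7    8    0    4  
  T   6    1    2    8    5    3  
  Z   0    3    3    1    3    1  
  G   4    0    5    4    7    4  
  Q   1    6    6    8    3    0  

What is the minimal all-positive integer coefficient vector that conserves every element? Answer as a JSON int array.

Coefficients: [4, 1, 2, 2, 2, 1]

J: 4·0+1·6+2·7 = 20 | 2·8+2·0+1·4 = 20
T: 4·6+1·1+2·2 = 29 | 2·8+2·5+1·3 = 29
Z: 4·0+1·3+2·3 = 9 | 2·1+2·3+1·1 = 9
G: 4·4+1·0+2·5 = 26 | 2·4+2·7+1·4 = 26
Q: 4·1+1·6+2·6 = 22 | 2·8+2·3+1·0 = 22
gcd(4,1,2,2,2,1) = 1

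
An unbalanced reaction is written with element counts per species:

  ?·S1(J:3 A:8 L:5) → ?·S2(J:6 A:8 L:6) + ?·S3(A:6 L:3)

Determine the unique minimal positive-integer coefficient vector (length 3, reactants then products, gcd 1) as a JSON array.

J: 6·3 = 18 | 3·6+4·0 = 18
A: 6·8 = 48 | 3·8+4·6 = 48
L: 6·5 = 30 | 3·6+4·3 = 30
gcd(6,3,4) = 1

Coefficients: [6, 3, 4]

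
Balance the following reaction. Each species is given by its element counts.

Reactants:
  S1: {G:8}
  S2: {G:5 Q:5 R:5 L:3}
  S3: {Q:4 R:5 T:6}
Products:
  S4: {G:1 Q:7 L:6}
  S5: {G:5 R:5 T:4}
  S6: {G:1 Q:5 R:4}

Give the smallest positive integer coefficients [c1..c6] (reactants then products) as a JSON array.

Coefficients: [1, 6, 4, 3, 6, 5]

G: 1·8+6·5+4·0 = 38 | 3·1+6·5+5·1 = 38
Q: 1·0+6·5+4·4 = 46 | 3·7+6·0+5·5 = 46
R: 1·0+6·5+4·5 = 50 | 3·0+6·5+5·4 = 50
L: 1·0+6·3+4·0 = 18 | 3·6+6·0+5·0 = 18
T: 1·0+6·0+4·6 = 24 | 3·0+6·4+5·0 = 24
gcd(1,6,4,3,6,5) = 1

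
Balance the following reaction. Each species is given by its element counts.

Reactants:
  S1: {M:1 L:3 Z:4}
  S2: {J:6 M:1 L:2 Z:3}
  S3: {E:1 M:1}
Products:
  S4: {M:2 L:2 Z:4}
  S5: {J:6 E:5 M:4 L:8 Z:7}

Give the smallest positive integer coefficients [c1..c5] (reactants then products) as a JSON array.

Coefficients: [4, 1, 5, 3, 1]

J: 4·0+1·6+5·0 = 6 | 3·0+1·6 = 6
E: 4·0+1·0+5·1 = 5 | 3·0+1·5 = 5
M: 4·1+1·1+5·1 = 10 | 3·2+1·4 = 10
L: 4·3+1·2+5·0 = 14 | 3·2+1·8 = 14
Z: 4·4+1·3+5·0 = 19 | 3·4+1·7 = 19
gcd(4,1,5,3,1) = 1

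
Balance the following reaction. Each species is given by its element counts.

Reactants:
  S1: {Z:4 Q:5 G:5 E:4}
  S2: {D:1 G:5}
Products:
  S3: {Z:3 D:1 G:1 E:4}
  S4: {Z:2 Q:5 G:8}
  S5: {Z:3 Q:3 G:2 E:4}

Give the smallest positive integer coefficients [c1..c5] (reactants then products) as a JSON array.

Z: 6·4+1·0 = 24 | 1·3+3·2+5·3 = 24
D: 6·0+1·1 = 1 | 1·1+3·0+5·0 = 1
Q: 6·5+1·0 = 30 | 1·0+3·5+5·3 = 30
G: 6·5+1·5 = 35 | 1·1+3·8+5·2 = 35
E: 6·4+1·0 = 24 | 1·4+3·0+5·4 = 24
gcd(6,1,1,3,5) = 1

Coefficients: [6, 1, 1, 3, 5]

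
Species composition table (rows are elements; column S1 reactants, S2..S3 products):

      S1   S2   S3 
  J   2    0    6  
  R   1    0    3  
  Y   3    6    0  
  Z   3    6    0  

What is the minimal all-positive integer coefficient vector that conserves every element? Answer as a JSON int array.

J: 6·2 = 12 | 3·0+2·6 = 12
R: 6·1 = 6 | 3·0+2·3 = 6
Y: 6·3 = 18 | 3·6+2·0 = 18
Z: 6·3 = 18 | 3·6+2·0 = 18
gcd(6,3,2) = 1

Coefficients: [6, 3, 2]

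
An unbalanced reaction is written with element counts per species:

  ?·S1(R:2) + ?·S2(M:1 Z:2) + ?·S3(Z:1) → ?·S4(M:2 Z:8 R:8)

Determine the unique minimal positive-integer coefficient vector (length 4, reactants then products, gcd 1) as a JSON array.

Coefficients: [4, 2, 4, 1]

M: 4·0+2·1+4·0 = 2 | 1·2 = 2
Z: 4·0+2·2+4·1 = 8 | 1·8 = 8
R: 4·2+2·0+4·0 = 8 | 1·8 = 8
gcd(4,2,4,1) = 1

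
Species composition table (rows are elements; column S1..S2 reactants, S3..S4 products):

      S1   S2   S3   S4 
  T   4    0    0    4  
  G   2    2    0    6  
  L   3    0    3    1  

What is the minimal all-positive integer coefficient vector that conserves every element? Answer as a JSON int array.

Coefficients: [3, 6, 2, 3]

T: 3·4+6·0 = 12 | 2·0+3·4 = 12
G: 3·2+6·2 = 18 | 2·0+3·6 = 18
L: 3·3+6·0 = 9 | 2·3+3·1 = 9
gcd(3,6,2,3) = 1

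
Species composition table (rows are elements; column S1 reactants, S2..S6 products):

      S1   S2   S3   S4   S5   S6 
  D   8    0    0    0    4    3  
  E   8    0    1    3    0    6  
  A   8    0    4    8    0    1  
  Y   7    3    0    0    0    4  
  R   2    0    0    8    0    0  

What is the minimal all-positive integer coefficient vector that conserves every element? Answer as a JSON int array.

Coefficients: [4, 4, 5, 1, 5, 4]

D: 4·8 = 32 | 4·0+5·0+1·0+5·4+4·3 = 32
E: 4·8 = 32 | 4·0+5·1+1·3+5·0+4·6 = 32
A: 4·8 = 32 | 4·0+5·4+1·8+5·0+4·1 = 32
Y: 4·7 = 28 | 4·3+5·0+1·0+5·0+4·4 = 28
R: 4·2 = 8 | 4·0+5·0+1·8+5·0+4·0 = 8
gcd(4,4,5,1,5,4) = 1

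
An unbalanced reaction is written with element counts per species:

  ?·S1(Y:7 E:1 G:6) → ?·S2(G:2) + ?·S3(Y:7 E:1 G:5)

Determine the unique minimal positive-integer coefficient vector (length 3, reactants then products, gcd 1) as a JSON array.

Coefficients: [2, 1, 2]

Y: 2·7 = 14 | 1·0+2·7 = 14
E: 2·1 = 2 | 1·0+2·1 = 2
G: 2·6 = 12 | 1·2+2·5 = 12
gcd(2,1,2) = 1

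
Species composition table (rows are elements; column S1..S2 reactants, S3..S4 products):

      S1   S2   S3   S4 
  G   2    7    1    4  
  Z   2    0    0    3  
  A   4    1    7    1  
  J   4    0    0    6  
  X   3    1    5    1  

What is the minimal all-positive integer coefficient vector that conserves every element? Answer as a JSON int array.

G: 6·2+1·7 = 19 | 3·1+4·4 = 19
Z: 6·2+1·0 = 12 | 3·0+4·3 = 12
A: 6·4+1·1 = 25 | 3·7+4·1 = 25
J: 6·4+1·0 = 24 | 3·0+4·6 = 24
X: 6·3+1·1 = 19 | 3·5+4·1 = 19
gcd(6,1,3,4) = 1

Coefficients: [6, 1, 3, 4]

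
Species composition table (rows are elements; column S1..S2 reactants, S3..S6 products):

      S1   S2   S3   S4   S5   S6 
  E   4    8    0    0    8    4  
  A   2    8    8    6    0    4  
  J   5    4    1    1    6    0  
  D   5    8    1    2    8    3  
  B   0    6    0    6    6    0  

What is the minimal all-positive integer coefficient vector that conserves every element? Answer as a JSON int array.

Coefficients: [1, 4, 2, 1, 3, 3]

E: 1·4+4·8 = 36 | 2·0+1·0+3·8+3·4 = 36
A: 1·2+4·8 = 34 | 2·8+1·6+3·0+3·4 = 34
J: 1·5+4·4 = 21 | 2·1+1·1+3·6+3·0 = 21
D: 1·5+4·8 = 37 | 2·1+1·2+3·8+3·3 = 37
B: 1·0+4·6 = 24 | 2·0+1·6+3·6+3·0 = 24
gcd(1,4,2,1,3,3) = 1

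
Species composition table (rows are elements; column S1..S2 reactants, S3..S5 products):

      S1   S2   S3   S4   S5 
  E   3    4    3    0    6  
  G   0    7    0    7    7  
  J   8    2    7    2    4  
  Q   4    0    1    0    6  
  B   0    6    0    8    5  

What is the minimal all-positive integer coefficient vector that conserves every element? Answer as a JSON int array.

E: 4·3+3·4 = 24 | 4·3+1·0+2·6 = 24
G: 4·0+3·7 = 21 | 4·0+1·7+2·7 = 21
J: 4·8+3·2 = 38 | 4·7+1·2+2·4 = 38
Q: 4·4+3·0 = 16 | 4·1+1·0+2·6 = 16
B: 4·0+3·6 = 18 | 4·0+1·8+2·5 = 18
gcd(4,3,4,1,2) = 1

Coefficients: [4, 3, 4, 1, 2]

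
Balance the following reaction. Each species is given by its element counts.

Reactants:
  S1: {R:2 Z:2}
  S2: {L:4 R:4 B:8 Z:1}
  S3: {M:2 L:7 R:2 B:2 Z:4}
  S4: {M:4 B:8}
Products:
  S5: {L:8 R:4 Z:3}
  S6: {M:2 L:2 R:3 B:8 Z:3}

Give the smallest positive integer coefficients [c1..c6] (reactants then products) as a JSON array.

M: 5·0+4·0+4·2+1·4 = 12 | 4·0+6·2 = 12
L: 5·0+4·4+4·7+1·0 = 44 | 4·8+6·2 = 44
R: 5·2+4·4+4·2+1·0 = 34 | 4·4+6·3 = 34
B: 5·0+4·8+4·2+1·8 = 48 | 4·0+6·8 = 48
Z: 5·2+4·1+4·4+1·0 = 30 | 4·3+6·3 = 30
gcd(5,4,4,1,4,6) = 1

Coefficients: [5, 4, 4, 1, 4, 6]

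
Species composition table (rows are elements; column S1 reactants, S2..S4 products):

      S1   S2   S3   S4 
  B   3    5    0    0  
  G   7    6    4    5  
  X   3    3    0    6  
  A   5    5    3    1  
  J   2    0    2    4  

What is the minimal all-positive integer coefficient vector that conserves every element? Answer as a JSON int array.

Coefficients: [5, 3, 3, 1]

B: 5·3 = 15 | 3·5+3·0+1·0 = 15
G: 5·7 = 35 | 3·6+3·4+1·5 = 35
X: 5·3 = 15 | 3·3+3·0+1·6 = 15
A: 5·5 = 25 | 3·5+3·3+1·1 = 25
J: 5·2 = 10 | 3·0+3·2+1·4 = 10
gcd(5,3,3,1) = 1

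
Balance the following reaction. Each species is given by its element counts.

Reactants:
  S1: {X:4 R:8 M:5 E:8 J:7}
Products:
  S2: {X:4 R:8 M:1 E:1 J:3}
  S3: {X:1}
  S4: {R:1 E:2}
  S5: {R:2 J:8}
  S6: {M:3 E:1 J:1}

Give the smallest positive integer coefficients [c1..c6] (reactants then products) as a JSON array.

Coefficients: [2, 1, 4, 6, 1, 3]

X: 2·4 = 8 | 1·4+4·1+6·0+1·0+3·0 = 8
R: 2·8 = 16 | 1·8+4·0+6·1+1·2+3·0 = 16
M: 2·5 = 10 | 1·1+4·0+6·0+1·0+3·3 = 10
E: 2·8 = 16 | 1·1+4·0+6·2+1·0+3·1 = 16
J: 2·7 = 14 | 1·3+4·0+6·0+1·8+3·1 = 14
gcd(2,1,4,6,1,3) = 1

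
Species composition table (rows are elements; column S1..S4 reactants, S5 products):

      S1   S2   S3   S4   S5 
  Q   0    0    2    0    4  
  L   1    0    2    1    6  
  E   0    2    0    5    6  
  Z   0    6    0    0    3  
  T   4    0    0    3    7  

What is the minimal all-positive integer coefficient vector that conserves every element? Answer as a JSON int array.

Q: 2·0+1·0+4·2+2·0 = 8 | 2·4 = 8
L: 2·1+1·0+4·2+2·1 = 12 | 2·6 = 12
E: 2·0+1·2+4·0+2·5 = 12 | 2·6 = 12
Z: 2·0+1·6+4·0+2·0 = 6 | 2·3 = 6
T: 2·4+1·0+4·0+2·3 = 14 | 2·7 = 14
gcd(2,1,4,2,2) = 1

Coefficients: [2, 1, 4, 2, 2]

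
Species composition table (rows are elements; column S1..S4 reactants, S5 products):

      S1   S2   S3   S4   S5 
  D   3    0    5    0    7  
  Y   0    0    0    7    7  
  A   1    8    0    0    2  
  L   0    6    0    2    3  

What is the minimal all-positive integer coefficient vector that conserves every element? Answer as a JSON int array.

D: 4·3+1·0+6·5+6·0 = 42 | 6·7 = 42
Y: 4·0+1·0+6·0+6·7 = 42 | 6·7 = 42
A: 4·1+1·8+6·0+6·0 = 12 | 6·2 = 12
L: 4·0+1·6+6·0+6·2 = 18 | 6·3 = 18
gcd(4,1,6,6,6) = 1

Coefficients: [4, 1, 6, 6, 6]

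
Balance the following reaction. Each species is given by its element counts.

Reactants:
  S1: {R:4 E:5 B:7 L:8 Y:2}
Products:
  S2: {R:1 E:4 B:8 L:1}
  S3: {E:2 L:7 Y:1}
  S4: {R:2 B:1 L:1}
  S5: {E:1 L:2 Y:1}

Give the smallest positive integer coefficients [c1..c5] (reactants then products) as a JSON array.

R: 3·4 = 12 | 2·1+1·0+5·2+5·0 = 12
E: 3·5 = 15 | 2·4+1·2+5·0+5·1 = 15
B: 3·7 = 21 | 2·8+1·0+5·1+5·0 = 21
L: 3·8 = 24 | 2·1+1·7+5·1+5·2 = 24
Y: 3·2 = 6 | 2·0+1·1+5·0+5·1 = 6
gcd(3,2,1,5,5) = 1

Coefficients: [3, 2, 1, 5, 5]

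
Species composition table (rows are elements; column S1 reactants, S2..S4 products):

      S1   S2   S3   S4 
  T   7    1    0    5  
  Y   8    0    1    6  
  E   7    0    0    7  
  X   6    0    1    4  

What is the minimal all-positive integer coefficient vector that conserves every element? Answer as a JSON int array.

T: 1·7 = 7 | 2·1+2·0+1·5 = 7
Y: 1·8 = 8 | 2·0+2·1+1·6 = 8
E: 1·7 = 7 | 2·0+2·0+1·7 = 7
X: 1·6 = 6 | 2·0+2·1+1·4 = 6
gcd(1,2,2,1) = 1

Coefficients: [1, 2, 2, 1]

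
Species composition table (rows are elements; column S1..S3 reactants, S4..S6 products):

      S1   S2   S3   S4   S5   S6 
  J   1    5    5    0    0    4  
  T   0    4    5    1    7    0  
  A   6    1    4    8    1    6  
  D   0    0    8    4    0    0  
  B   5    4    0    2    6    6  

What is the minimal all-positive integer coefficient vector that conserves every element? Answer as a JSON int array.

J: 6·1+1·5+1·5 = 16 | 2·0+1·0+4·4 = 16
T: 6·0+1·4+1·5 = 9 | 2·1+1·7+4·0 = 9
A: 6·6+1·1+1·4 = 41 | 2·8+1·1+4·6 = 41
D: 6·0+1·0+1·8 = 8 | 2·4+1·0+4·0 = 8
B: 6·5+1·4+1·0 = 34 | 2·2+1·6+4·6 = 34
gcd(6,1,1,2,1,4) = 1

Coefficients: [6, 1, 1, 2, 1, 4]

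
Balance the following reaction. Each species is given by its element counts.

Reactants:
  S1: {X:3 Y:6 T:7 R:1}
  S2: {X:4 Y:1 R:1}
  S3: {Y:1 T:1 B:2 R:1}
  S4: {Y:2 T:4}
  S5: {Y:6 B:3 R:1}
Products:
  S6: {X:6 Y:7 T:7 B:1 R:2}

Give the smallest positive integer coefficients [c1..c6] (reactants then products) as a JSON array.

Coefficients: [2, 6, 1, 5, 1, 5]

X: 2·3+6·4+1·0+5·0+1·0 = 30 | 5·6 = 30
Y: 2·6+6·1+1·1+5·2+1·6 = 35 | 5·7 = 35
T: 2·7+6·0+1·1+5·4+1·0 = 35 | 5·7 = 35
B: 2·0+6·0+1·2+5·0+1·3 = 5 | 5·1 = 5
R: 2·1+6·1+1·1+5·0+1·1 = 10 | 5·2 = 10
gcd(2,6,1,5,1,5) = 1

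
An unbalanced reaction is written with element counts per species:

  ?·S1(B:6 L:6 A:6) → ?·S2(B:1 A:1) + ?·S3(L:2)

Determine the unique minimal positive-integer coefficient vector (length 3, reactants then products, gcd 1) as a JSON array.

B: 1·6 = 6 | 6·1+3·0 = 6
L: 1·6 = 6 | 6·0+3·2 = 6
A: 1·6 = 6 | 6·1+3·0 = 6
gcd(1,6,3) = 1

Coefficients: [1, 6, 3]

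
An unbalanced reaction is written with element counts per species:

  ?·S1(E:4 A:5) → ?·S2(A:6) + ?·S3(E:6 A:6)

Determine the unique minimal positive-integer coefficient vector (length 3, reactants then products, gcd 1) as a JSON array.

E: 6·4 = 24 | 1·0+4·6 = 24
A: 6·5 = 30 | 1·6+4·6 = 30
gcd(6,1,4) = 1

Coefficients: [6, 1, 4]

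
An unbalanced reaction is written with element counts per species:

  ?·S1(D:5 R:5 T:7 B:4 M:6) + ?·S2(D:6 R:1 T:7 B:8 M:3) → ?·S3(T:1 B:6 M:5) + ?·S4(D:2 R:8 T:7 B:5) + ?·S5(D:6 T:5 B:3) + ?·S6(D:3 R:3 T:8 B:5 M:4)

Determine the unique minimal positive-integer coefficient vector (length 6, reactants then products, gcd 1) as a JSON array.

Coefficients: [1, 6, 4, 1, 6, 1]

D: 1·5+6·6 = 41 | 4·0+1·2+6·6+1·3 = 41
R: 1·5+6·1 = 11 | 4·0+1·8+6·0+1·3 = 11
T: 1·7+6·7 = 49 | 4·1+1·7+6·5+1·8 = 49
B: 1·4+6·8 = 52 | 4·6+1·5+6·3+1·5 = 52
M: 1·6+6·3 = 24 | 4·5+1·0+6·0+1·4 = 24
gcd(1,6,4,1,6,1) = 1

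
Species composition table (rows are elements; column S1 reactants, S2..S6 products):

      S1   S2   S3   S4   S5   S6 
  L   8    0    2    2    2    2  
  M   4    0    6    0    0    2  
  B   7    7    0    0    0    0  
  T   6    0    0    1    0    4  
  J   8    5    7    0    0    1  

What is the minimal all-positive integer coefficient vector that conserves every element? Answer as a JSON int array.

Coefficients: [4, 4, 1, 4, 6, 5]

L: 4·8 = 32 | 4·0+1·2+4·2+6·2+5·2 = 32
M: 4·4 = 16 | 4·0+1·6+4·0+6·0+5·2 = 16
B: 4·7 = 28 | 4·7+1·0+4·0+6·0+5·0 = 28
T: 4·6 = 24 | 4·0+1·0+4·1+6·0+5·4 = 24
J: 4·8 = 32 | 4·5+1·7+4·0+6·0+5·1 = 32
gcd(4,4,1,4,6,5) = 1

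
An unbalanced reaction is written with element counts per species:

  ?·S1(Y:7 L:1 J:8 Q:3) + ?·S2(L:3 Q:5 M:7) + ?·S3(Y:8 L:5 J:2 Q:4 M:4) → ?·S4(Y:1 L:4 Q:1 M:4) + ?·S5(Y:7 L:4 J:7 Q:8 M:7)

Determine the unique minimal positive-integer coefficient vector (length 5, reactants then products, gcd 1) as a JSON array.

Y: 5·7+6·0+1·8 = 43 | 1·1+6·7 = 43
L: 5·1+6·3+1·5 = 28 | 1·4+6·4 = 28
J: 5·8+6·0+1·2 = 42 | 1·0+6·7 = 42
Q: 5·3+6·5+1·4 = 49 | 1·1+6·8 = 49
M: 5·0+6·7+1·4 = 46 | 1·4+6·7 = 46
gcd(5,6,1,1,6) = 1

Coefficients: [5, 6, 1, 1, 6]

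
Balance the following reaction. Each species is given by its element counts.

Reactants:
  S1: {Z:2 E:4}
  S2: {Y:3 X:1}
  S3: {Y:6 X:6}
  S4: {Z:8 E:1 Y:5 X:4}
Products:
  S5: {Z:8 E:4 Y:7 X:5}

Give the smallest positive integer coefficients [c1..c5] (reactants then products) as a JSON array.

Z: 4·2+3·0+1·0+4·8 = 40 | 5·8 = 40
E: 4·4+3·0+1·0+4·1 = 20 | 5·4 = 20
Y: 4·0+3·3+1·6+4·5 = 35 | 5·7 = 35
X: 4·0+3·1+1·6+4·4 = 25 | 5·5 = 25
gcd(4,3,1,4,5) = 1

Coefficients: [4, 3, 1, 4, 5]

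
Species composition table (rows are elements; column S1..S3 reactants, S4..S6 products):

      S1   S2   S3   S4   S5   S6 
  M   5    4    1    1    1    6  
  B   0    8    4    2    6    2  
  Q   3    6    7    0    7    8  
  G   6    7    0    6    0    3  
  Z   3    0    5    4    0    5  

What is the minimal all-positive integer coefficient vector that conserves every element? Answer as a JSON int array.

Coefficients: [2, 3, 5, 4, 5, 3]

M: 2·5+3·4+5·1 = 27 | 4·1+5·1+3·6 = 27
B: 2·0+3·8+5·4 = 44 | 4·2+5·6+3·2 = 44
Q: 2·3+3·6+5·7 = 59 | 4·0+5·7+3·8 = 59
G: 2·6+3·7+5·0 = 33 | 4·6+5·0+3·3 = 33
Z: 2·3+3·0+5·5 = 31 | 4·4+5·0+3·5 = 31
gcd(2,3,5,4,5,3) = 1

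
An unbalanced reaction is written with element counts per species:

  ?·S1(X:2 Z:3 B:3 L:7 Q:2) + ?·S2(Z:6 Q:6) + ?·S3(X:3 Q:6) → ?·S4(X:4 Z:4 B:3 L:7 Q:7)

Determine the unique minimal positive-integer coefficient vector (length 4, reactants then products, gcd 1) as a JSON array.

Coefficients: [6, 1, 4, 6]

X: 6·2+1·0+4·3 = 24 | 6·4 = 24
Z: 6·3+1·6+4·0 = 24 | 6·4 = 24
B: 6·3+1·0+4·0 = 18 | 6·3 = 18
L: 6·7+1·0+4·0 = 42 | 6·7 = 42
Q: 6·2+1·6+4·6 = 42 | 6·7 = 42
gcd(6,1,4,6) = 1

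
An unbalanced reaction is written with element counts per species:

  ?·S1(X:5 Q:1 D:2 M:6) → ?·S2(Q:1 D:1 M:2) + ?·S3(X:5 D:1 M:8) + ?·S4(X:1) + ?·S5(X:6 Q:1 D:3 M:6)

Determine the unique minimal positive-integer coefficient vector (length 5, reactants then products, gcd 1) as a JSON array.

Coefficients: [3, 2, 1, 4, 1]

X: 3·5 = 15 | 2·0+1·5+4·1+1·6 = 15
Q: 3·1 = 3 | 2·1+1·0+4·0+1·1 = 3
D: 3·2 = 6 | 2·1+1·1+4·0+1·3 = 6
M: 3·6 = 18 | 2·2+1·8+4·0+1·6 = 18
gcd(3,2,1,4,1) = 1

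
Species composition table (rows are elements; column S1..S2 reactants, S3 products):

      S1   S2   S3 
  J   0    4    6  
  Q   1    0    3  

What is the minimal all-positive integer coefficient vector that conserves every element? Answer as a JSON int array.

J: 6·0+3·4 = 12 | 2·6 = 12
Q: 6·1+3·0 = 6 | 2·3 = 6
gcd(6,3,2) = 1

Coefficients: [6, 3, 2]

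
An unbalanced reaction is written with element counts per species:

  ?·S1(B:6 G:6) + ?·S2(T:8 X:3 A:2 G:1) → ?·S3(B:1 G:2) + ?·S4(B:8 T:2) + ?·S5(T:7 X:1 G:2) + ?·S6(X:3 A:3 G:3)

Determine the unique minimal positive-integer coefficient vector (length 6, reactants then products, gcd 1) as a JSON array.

B: 5·6+6·0 = 30 | 6·1+3·8+6·0+4·0 = 30
T: 5·0+6·8 = 48 | 6·0+3·2+6·7+4·0 = 48
X: 5·0+6·3 = 18 | 6·0+3·0+6·1+4·3 = 18
A: 5·0+6·2 = 12 | 6·0+3·0+6·0+4·3 = 12
G: 5·6+6·1 = 36 | 6·2+3·0+6·2+4·3 = 36
gcd(5,6,6,3,6,4) = 1

Coefficients: [5, 6, 6, 3, 6, 4]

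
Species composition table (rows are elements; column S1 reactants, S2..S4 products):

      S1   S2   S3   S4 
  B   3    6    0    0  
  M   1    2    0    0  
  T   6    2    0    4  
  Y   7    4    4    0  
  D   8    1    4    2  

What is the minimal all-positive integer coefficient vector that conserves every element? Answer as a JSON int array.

Coefficients: [4, 2, 5, 5]

B: 4·3 = 12 | 2·6+5·0+5·0 = 12
M: 4·1 = 4 | 2·2+5·0+5·0 = 4
T: 4·6 = 24 | 2·2+5·0+5·4 = 24
Y: 4·7 = 28 | 2·4+5·4+5·0 = 28
D: 4·8 = 32 | 2·1+5·4+5·2 = 32
gcd(4,2,5,5) = 1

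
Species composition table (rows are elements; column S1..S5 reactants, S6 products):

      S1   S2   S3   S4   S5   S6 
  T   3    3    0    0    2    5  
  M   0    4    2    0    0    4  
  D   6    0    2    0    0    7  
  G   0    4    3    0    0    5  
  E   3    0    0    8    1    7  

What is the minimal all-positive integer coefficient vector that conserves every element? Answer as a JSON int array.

T: 5·3+3·3+6·0+3·0+3·2 = 30 | 6·5 = 30
M: 5·0+3·4+6·2+3·0+3·0 = 24 | 6·4 = 24
D: 5·6+3·0+6·2+3·0+3·0 = 42 | 6·7 = 42
G: 5·0+3·4+6·3+3·0+3·0 = 30 | 6·5 = 30
E: 5·3+3·0+6·0+3·8+3·1 = 42 | 6·7 = 42
gcd(5,3,6,3,3,6) = 1

Coefficients: [5, 3, 6, 3, 3, 6]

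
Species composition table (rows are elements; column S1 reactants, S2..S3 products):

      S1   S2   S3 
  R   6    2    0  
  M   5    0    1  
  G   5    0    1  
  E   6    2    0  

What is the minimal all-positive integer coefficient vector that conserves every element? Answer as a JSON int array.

Coefficients: [1, 3, 5]

R: 1·6 = 6 | 3·2+5·0 = 6
M: 1·5 = 5 | 3·0+5·1 = 5
G: 1·5 = 5 | 3·0+5·1 = 5
E: 1·6 = 6 | 3·2+5·0 = 6
gcd(1,3,5) = 1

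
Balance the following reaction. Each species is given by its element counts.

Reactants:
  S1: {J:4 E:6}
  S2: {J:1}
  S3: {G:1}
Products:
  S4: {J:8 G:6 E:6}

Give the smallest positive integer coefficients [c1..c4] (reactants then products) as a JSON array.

Coefficients: [1, 4, 6, 1]

J: 1·4+4·1+6·0 = 8 | 1·8 = 8
G: 1·0+4·0+6·1 = 6 | 1·6 = 6
E: 1·6+4·0+6·0 = 6 | 1·6 = 6
gcd(1,4,6,1) = 1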